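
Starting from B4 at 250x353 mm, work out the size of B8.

B5: ⌊353/2⌋ × 250 = 176 × 250 mm
B6: ⌊250/2⌋ × 176 = 125 × 176 mm
B7: ⌊176/2⌋ × 125 = 88 × 125 mm
B8: ⌊125/2⌋ × 88 = 62 × 88 mm

62 × 88 mm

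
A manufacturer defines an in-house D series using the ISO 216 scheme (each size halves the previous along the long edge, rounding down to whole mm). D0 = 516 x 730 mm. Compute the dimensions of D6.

D1: ⌊730/2⌋ × 516 = 365 × 516 mm
D2: ⌊516/2⌋ × 365 = 258 × 365 mm
D3: ⌊365/2⌋ × 258 = 182 × 258 mm
D4: ⌊258/2⌋ × 182 = 129 × 182 mm
D5: ⌊182/2⌋ × 129 = 91 × 129 mm
D6: ⌊129/2⌋ × 91 = 64 × 91 mm

64 × 91 mm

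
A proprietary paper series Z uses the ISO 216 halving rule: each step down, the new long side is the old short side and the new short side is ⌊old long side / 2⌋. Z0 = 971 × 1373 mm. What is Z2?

Z1: ⌊1373/2⌋ × 971 = 686 × 971 mm
Z2: ⌊971/2⌋ × 686 = 485 × 686 mm

485 × 686 mm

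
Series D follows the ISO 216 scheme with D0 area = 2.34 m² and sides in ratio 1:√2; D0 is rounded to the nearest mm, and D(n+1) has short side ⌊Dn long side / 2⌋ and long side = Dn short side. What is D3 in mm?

Let D0's short side be w mm. w · w√2 = 2.34 m² = 2,340,000 mm², so w ≈ 1286.3 mm and w√2 ≈ 1819.1 mm → D0 = 1286 × 1819 mm.
D1: ⌊1819/2⌋ × 1286 = 909 × 1286 mm
D2: ⌊1286/2⌋ × 909 = 643 × 909 mm
D3: ⌊909/2⌋ × 643 = 454 × 643 mm

454 × 643 mm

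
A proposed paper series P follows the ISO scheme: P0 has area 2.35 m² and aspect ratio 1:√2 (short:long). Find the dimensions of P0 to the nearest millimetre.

1289 × 1823 mm

Let the short side be w mm. Then w · w√2 = 2.35 m² = 2,350,000 mm².
w² = 2,350,000/√2, so w ≈ 1289.1 mm; long side = w√2 ≈ 1823.0 mm.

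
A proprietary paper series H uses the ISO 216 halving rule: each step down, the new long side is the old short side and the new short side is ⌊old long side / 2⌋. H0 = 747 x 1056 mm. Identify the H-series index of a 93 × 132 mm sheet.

H0: 747 × 1056 mm
H1: 528 × 747 mm
H2: 373 × 528 mm
H3: 264 × 373 mm
H4: 186 × 264 mm
H5: 132 × 186 mm
H6: 93 × 132 mm
H7: 66 × 93 mm
→ matches H6.

H6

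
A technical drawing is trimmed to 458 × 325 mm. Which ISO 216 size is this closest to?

Aspect ratio 458/325 ≈ 1.409 — close to the ISO √2 ≈ 1.414.
In the C-series (envelope sizes, between A and B): C3 = 324 × 458 mm.
Off by 1 mm total — nearest standard size.

C3 (324 × 458 mm)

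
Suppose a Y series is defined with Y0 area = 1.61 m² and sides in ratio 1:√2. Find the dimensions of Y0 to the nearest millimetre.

1067 × 1509 mm

Let the short side be w mm. Then w · w√2 = 1.61 m² = 1,610,000 mm².
w² = 1,610,000/√2, so w ≈ 1067.0 mm; long side = w√2 ≈ 1508.9 mm.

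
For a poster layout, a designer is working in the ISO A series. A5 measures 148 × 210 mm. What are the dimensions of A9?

A6: ⌊210/2⌋ × 148 = 105 × 148 mm
A7: ⌊148/2⌋ × 105 = 74 × 105 mm
A8: ⌊105/2⌋ × 74 = 52 × 74 mm
A9: ⌊74/2⌋ × 52 = 37 × 52 mm

37 × 52 mm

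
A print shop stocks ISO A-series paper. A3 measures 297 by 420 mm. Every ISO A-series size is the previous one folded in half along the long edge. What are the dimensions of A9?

A4: ⌊420/2⌋ × 297 = 210 × 297 mm
A5: ⌊297/2⌋ × 210 = 148 × 210 mm
A6: ⌊210/2⌋ × 148 = 105 × 148 mm
A7: ⌊148/2⌋ × 105 = 74 × 105 mm
A8: ⌊105/2⌋ × 74 = 52 × 74 mm
A9: ⌊74/2⌋ × 52 = 37 × 52 mm

37 × 52 mm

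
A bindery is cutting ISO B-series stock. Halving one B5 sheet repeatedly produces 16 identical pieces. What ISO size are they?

16 = 2^4, so 4 halving steps.
B5 → B6 → … → B9 after 4 steps.

B9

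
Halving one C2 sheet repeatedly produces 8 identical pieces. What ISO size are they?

8 = 2^3, so 3 halving steps.
C2 → C3 → … → C5 after 3 steps.

C5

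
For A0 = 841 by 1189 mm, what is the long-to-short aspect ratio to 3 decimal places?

1.414

1189 / 841 = 1.414
Matches √2 ≈ 1.414 — the ISO 216 defining ratio.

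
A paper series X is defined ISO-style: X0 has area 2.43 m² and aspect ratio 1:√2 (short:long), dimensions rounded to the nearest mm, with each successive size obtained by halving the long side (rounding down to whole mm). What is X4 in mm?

327 × 463 mm

Let X0's short side be w mm. w · w√2 = 2.43 m² = 2,430,000 mm², so w ≈ 1310.8 mm and w√2 ≈ 1853.8 mm → X0 = 1311 × 1854 mm.
X1: ⌊1854/2⌋ × 1311 = 927 × 1311 mm
X2: ⌊1311/2⌋ × 927 = 655 × 927 mm
X3: ⌊927/2⌋ × 655 = 463 × 655 mm
X4: ⌊655/2⌋ × 463 = 327 × 463 mm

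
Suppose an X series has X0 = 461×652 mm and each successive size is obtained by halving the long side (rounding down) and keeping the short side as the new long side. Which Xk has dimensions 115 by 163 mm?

X4

X0: 461 × 652 mm
X1: 326 × 461 mm
X2: 230 × 326 mm
X3: 163 × 230 mm
X4: 115 × 163 mm
X5: 81 × 115 mm
→ matches X4.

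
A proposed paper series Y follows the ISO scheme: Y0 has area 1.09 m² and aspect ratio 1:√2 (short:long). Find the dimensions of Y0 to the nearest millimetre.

878 × 1242 mm

Let the short side be w mm. Then w · w√2 = 1.09 m² = 1,090,000 mm².
w² = 1,090,000/√2, so w ≈ 877.9 mm; long side = w√2 ≈ 1241.6 mm.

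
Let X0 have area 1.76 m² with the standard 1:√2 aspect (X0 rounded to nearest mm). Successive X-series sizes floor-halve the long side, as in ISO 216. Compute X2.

558 × 789 mm

Let X0's short side be w mm. w · w√2 = 1.76 m² = 1,760,000 mm², so w ≈ 1115.6 mm and w√2 ≈ 1577.7 mm → X0 = 1116 × 1578 mm.
X1: ⌊1578/2⌋ × 1116 = 789 × 1116 mm
X2: ⌊1116/2⌋ × 789 = 558 × 789 mm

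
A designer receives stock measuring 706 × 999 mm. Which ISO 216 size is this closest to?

B1 (707 × 1000 mm)

Aspect ratio 999/706 ≈ 1.415 — close to the ISO √2 ≈ 1.414.
In the B-series (B0 = 1000 × 1414 mm): B1 = 707 × 1000 mm.
Off by 2 mm total — nearest standard size.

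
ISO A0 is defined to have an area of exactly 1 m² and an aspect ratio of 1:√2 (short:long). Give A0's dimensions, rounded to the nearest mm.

841 × 1189 mm

Let the short side be w mm. Then the long side is w√2 and w · w√2 = 10⁶ mm².
w² = 10⁶/√2, so w = 1000 / 2^(1/4) ≈ 840.9 mm; long side = 1000 · 2^(1/4) ≈ 1189.2 mm.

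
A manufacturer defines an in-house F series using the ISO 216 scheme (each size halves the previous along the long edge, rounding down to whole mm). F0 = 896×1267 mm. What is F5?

F1: ⌊1267/2⌋ × 896 = 633 × 896 mm
F2: ⌊896/2⌋ × 633 = 448 × 633 mm
F3: ⌊633/2⌋ × 448 = 316 × 448 mm
F4: ⌊448/2⌋ × 316 = 224 × 316 mm
F5: ⌊316/2⌋ × 224 = 158 × 224 mm

158 × 224 mm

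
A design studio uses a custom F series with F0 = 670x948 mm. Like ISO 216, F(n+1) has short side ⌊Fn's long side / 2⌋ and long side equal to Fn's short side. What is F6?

F1: ⌊948/2⌋ × 670 = 474 × 670 mm
F2: ⌊670/2⌋ × 474 = 335 × 474 mm
F3: ⌊474/2⌋ × 335 = 237 × 335 mm
F4: ⌊335/2⌋ × 237 = 167 × 237 mm
F5: ⌊237/2⌋ × 167 = 118 × 167 mm
F6: ⌊167/2⌋ × 118 = 83 × 118 mm

83 × 118 mm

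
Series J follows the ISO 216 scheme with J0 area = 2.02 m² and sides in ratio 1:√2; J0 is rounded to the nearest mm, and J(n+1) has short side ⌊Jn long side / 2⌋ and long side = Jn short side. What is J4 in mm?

298 × 422 mm

Let J0's short side be w mm. w · w√2 = 2.02 m² = 2,020,000 mm², so w ≈ 1195.1 mm and w√2 ≈ 1690.2 mm → J0 = 1195 × 1690 mm.
J1: ⌊1690/2⌋ × 1195 = 845 × 1195 mm
J2: ⌊1195/2⌋ × 845 = 597 × 845 mm
J3: ⌊845/2⌋ × 597 = 422 × 597 mm
J4: ⌊597/2⌋ × 422 = 298 × 422 mm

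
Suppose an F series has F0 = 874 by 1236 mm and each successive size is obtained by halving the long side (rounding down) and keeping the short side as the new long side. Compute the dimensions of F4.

F1: ⌊1236/2⌋ × 874 = 618 × 874 mm
F2: ⌊874/2⌋ × 618 = 437 × 618 mm
F3: ⌊618/2⌋ × 437 = 309 × 437 mm
F4: ⌊437/2⌋ × 309 = 218 × 309 mm

218 × 309 mm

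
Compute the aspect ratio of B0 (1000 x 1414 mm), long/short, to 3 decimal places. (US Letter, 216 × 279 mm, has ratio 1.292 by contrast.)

1414 / 1000 = 1.414
Matches √2 ≈ 1.414 — the ISO 216 defining ratio.

1.414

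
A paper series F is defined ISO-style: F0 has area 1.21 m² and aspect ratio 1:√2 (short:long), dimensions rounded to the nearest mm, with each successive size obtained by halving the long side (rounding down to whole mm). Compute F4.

Let F0's short side be w mm. w · w√2 = 1.21 m² = 1,210,000 mm², so w ≈ 925.0 mm and w√2 ≈ 1308.1 mm → F0 = 925 × 1308 mm.
F1: ⌊1308/2⌋ × 925 = 654 × 925 mm
F2: ⌊925/2⌋ × 654 = 462 × 654 mm
F3: ⌊654/2⌋ × 462 = 327 × 462 mm
F4: ⌊462/2⌋ × 327 = 231 × 327 mm

231 × 327 mm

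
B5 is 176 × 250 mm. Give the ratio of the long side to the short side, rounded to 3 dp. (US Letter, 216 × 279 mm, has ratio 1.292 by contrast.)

1.420

250 / 176 = 1.420
ISO 216 targets √2 ≈ 1.414; the +0.006 deviation is from mm rounding.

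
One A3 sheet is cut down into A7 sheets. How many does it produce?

16

Each ISO step halves the sheet: 1 × A3 → 2 × A4 → 4 × A5 → 8 × A6 → …
From A3 to A7 is 4 halving steps: 2^4 = 16.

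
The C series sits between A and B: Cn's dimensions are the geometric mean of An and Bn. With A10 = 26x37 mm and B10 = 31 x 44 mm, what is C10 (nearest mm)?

28 × 40 mm

Short side: √(26 · 31) = √806 ≈ 28.4 → 28 mm
Long side: √(37 · 44) = √1628 ≈ 40.3 → 40 mm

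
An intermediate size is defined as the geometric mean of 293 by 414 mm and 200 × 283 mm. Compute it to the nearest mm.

Short side: √(293 · 200) = √58600 ≈ 242.1 → 242 mm
Long side: √(414 · 283) = √117162 ≈ 342.3 → 342 mm

242 × 342 mm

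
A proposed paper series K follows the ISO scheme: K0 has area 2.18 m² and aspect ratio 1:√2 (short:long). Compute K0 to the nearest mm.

Let the short side be w mm. Then w · w√2 = 2.18 m² = 2,180,000 mm².
w² = 2,180,000/√2, so w ≈ 1241.6 mm; long side = w√2 ≈ 1755.8 mm.

1242 × 1756 mm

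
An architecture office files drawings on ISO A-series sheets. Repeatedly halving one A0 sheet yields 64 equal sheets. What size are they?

64 = 2^6, so 6 halving steps.
A0 → A1 → … → A6 after 6 steps.

A6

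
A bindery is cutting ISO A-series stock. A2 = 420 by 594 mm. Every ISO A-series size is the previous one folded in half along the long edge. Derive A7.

A3: ⌊594/2⌋ × 420 = 297 × 420 mm
A4: ⌊420/2⌋ × 297 = 210 × 297 mm
A5: ⌊297/2⌋ × 210 = 148 × 210 mm
A6: ⌊210/2⌋ × 148 = 105 × 148 mm
A7: ⌊148/2⌋ × 105 = 74 × 105 mm

74 × 105 mm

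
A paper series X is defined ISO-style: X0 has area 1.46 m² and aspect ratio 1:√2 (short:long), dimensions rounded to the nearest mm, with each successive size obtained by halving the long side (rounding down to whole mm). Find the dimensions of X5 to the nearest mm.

179 × 254 mm

Let X0's short side be w mm. w · w√2 = 1.46 m² = 1,460,000 mm², so w ≈ 1016.1 mm and w√2 ≈ 1436.9 mm → X0 = 1016 × 1437 mm.
X1: ⌊1437/2⌋ × 1016 = 718 × 1016 mm
X2: ⌊1016/2⌋ × 718 = 508 × 718 mm
X3: ⌊718/2⌋ × 508 = 359 × 508 mm
X4: ⌊508/2⌋ × 359 = 254 × 359 mm
X5: ⌊359/2⌋ × 254 = 179 × 254 mm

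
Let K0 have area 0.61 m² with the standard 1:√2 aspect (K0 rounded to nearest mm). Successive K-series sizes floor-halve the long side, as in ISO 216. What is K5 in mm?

Let K0's short side be w mm. w · w√2 = 0.61 m² = 610,000 mm², so w ≈ 656.8 mm and w√2 ≈ 928.8 mm → K0 = 657 × 929 mm.
K1: ⌊929/2⌋ × 657 = 464 × 657 mm
K2: ⌊657/2⌋ × 464 = 328 × 464 mm
K3: ⌊464/2⌋ × 328 = 232 × 328 mm
K4: ⌊328/2⌋ × 232 = 164 × 232 mm
K5: ⌊232/2⌋ × 164 = 116 × 164 mm

116 × 164 mm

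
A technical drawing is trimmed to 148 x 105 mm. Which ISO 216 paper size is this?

A6 (105 × 148 mm)

Aspect ratio 148/105 ≈ 1.410 — close to the ISO √2 ≈ 1.414.
In the A-series (A0 area = 1 m²): A6 = 105 × 148 mm.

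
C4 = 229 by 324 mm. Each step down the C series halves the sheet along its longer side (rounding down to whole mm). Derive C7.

81 × 114 mm

C5: ⌊324/2⌋ × 229 = 162 × 229 mm
C6: ⌊229/2⌋ × 162 = 114 × 162 mm
C7: ⌊162/2⌋ × 114 = 81 × 114 mm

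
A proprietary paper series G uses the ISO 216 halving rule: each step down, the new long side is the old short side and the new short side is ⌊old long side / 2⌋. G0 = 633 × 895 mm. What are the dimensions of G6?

79 × 111 mm

G1: ⌊895/2⌋ × 633 = 447 × 633 mm
G2: ⌊633/2⌋ × 447 = 316 × 447 mm
G3: ⌊447/2⌋ × 316 = 223 × 316 mm
G4: ⌊316/2⌋ × 223 = 158 × 223 mm
G5: ⌊223/2⌋ × 158 = 111 × 158 mm
G6: ⌊158/2⌋ × 111 = 79 × 111 mm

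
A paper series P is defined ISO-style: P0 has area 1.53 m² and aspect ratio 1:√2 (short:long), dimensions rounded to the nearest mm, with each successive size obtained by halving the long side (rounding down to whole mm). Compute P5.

183 × 260 mm

Let P0's short side be w mm. w · w√2 = 1.53 m² = 1,530,000 mm², so w ≈ 1040.1 mm and w√2 ≈ 1471.0 mm → P0 = 1040 × 1471 mm.
P1: ⌊1471/2⌋ × 1040 = 735 × 1040 mm
P2: ⌊1040/2⌋ × 735 = 520 × 735 mm
P3: ⌊735/2⌋ × 520 = 367 × 520 mm
P4: ⌊520/2⌋ × 367 = 260 × 367 mm
P5: ⌊367/2⌋ × 260 = 183 × 260 mm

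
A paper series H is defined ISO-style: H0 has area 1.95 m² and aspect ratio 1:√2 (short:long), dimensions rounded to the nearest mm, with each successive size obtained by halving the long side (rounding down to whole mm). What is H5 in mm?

Let H0's short side be w mm. w · w√2 = 1.95 m² = 1,950,000 mm², so w ≈ 1174.2 mm and w√2 ≈ 1660.6 mm → H0 = 1174 × 1661 mm.
H1: ⌊1661/2⌋ × 1174 = 830 × 1174 mm
H2: ⌊1174/2⌋ × 830 = 587 × 830 mm
H3: ⌊830/2⌋ × 587 = 415 × 587 mm
H4: ⌊587/2⌋ × 415 = 293 × 415 mm
H5: ⌊415/2⌋ × 293 = 207 × 293 mm

207 × 293 mm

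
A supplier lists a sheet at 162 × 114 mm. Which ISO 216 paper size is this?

Aspect ratio 162/114 ≈ 1.421 — close to the ISO √2 ≈ 1.414.
In the C-series (envelope sizes, between A and B): C6 = 114 × 162 mm.

C6 (114 × 162 mm)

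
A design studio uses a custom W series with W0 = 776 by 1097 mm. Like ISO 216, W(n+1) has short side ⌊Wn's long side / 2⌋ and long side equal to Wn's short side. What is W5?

W1: ⌊1097/2⌋ × 776 = 548 × 776 mm
W2: ⌊776/2⌋ × 548 = 388 × 548 mm
W3: ⌊548/2⌋ × 388 = 274 × 388 mm
W4: ⌊388/2⌋ × 274 = 194 × 274 mm
W5: ⌊274/2⌋ × 194 = 137 × 194 mm

137 × 194 mm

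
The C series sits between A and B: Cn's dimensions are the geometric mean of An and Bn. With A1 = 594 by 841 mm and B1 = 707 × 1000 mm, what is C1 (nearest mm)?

Short side: √(594 · 707) = √419958 ≈ 648.0 → 648 mm
Long side: √(841 · 1000) = √841000 ≈ 917.1 → 917 mm

648 × 917 mm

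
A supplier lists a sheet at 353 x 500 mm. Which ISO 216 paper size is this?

Aspect ratio 500/353 ≈ 1.416 — close to the ISO √2 ≈ 1.414.
In the B-series (B0 = 1000 × 1414 mm): B3 = 353 × 500 mm.

B3 (353 × 500 mm)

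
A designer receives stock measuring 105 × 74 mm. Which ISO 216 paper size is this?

A7 (74 × 105 mm)

Aspect ratio 105/74 ≈ 1.419 — close to the ISO √2 ≈ 1.414.
In the A-series (A0 area = 1 m²): A7 = 74 × 105 mm.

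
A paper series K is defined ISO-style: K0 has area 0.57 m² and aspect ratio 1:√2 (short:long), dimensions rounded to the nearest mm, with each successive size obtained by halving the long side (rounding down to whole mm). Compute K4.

Let K0's short side be w mm. w · w√2 = 0.57 m² = 570,000 mm², so w ≈ 634.9 mm and w√2 ≈ 897.8 mm → K0 = 635 × 898 mm.
K1: ⌊898/2⌋ × 635 = 449 × 635 mm
K2: ⌊635/2⌋ × 449 = 317 × 449 mm
K3: ⌊449/2⌋ × 317 = 224 × 317 mm
K4: ⌊317/2⌋ × 224 = 158 × 224 mm

158 × 224 mm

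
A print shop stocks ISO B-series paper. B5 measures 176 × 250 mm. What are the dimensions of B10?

31 × 44 mm

B6: ⌊250/2⌋ × 176 = 125 × 176 mm
B7: ⌊176/2⌋ × 125 = 88 × 125 mm
B8: ⌊125/2⌋ × 88 = 62 × 88 mm
B9: ⌊88/2⌋ × 62 = 44 × 62 mm
B10: ⌊62/2⌋ × 44 = 31 × 44 mm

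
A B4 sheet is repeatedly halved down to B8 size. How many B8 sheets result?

16

B4 = 250 × 353 mm; B8 = 62 × 88 mm.
Each halving step doubles the count; 4 steps from B4 to B8.
2^4 = 16.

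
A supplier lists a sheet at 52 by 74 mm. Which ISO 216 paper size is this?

Aspect ratio 74/52 ≈ 1.423 — close to the ISO √2 ≈ 1.414.
In the A-series (A0 area = 1 m²): A8 = 52 × 74 mm.

A8 (52 × 74 mm)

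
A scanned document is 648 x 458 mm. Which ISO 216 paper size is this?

Aspect ratio 648/458 ≈ 1.415 — close to the ISO √2 ≈ 1.414.
In the C-series (envelope sizes, between A and B): C2 = 458 × 648 mm.

C2 (458 × 648 mm)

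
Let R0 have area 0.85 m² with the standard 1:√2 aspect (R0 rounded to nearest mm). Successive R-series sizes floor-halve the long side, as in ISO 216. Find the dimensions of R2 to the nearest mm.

Let R0's short side be w mm. w · w√2 = 0.85 m² = 850,000 mm², so w ≈ 775.3 mm and w√2 ≈ 1096.4 mm → R0 = 775 × 1096 mm.
R1: ⌊1096/2⌋ × 775 = 548 × 775 mm
R2: ⌊775/2⌋ × 548 = 387 × 548 mm

387 × 548 mm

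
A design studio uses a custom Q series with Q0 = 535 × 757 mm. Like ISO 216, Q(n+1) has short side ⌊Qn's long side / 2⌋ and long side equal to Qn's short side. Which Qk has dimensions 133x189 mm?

Q4

Q0: 535 × 757 mm
Q1: 378 × 535 mm
Q2: 267 × 378 mm
Q3: 189 × 267 mm
Q4: 133 × 189 mm
Q5: 94 × 133 mm
→ matches Q4.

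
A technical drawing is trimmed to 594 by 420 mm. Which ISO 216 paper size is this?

Aspect ratio 594/420 ≈ 1.414 — close to the ISO √2 ≈ 1.414.
In the A-series (A0 area = 1 m²): A2 = 420 × 594 mm.

A2 (420 × 594 mm)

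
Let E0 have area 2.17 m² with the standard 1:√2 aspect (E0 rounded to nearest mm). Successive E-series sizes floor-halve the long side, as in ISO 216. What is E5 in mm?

Let E0's short side be w mm. w · w√2 = 2.17 m² = 2,170,000 mm², so w ≈ 1238.7 mm and w√2 ≈ 1751.8 mm → E0 = 1239 × 1752 mm.
E1: ⌊1752/2⌋ × 1239 = 876 × 1239 mm
E2: ⌊1239/2⌋ × 876 = 619 × 876 mm
E3: ⌊876/2⌋ × 619 = 438 × 619 mm
E4: ⌊619/2⌋ × 438 = 309 × 438 mm
E5: ⌊438/2⌋ × 309 = 219 × 309 mm

219 × 309 mm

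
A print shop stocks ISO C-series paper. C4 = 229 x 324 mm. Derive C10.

C5: ⌊324/2⌋ × 229 = 162 × 229 mm
C6: ⌊229/2⌋ × 162 = 114 × 162 mm
C7: ⌊162/2⌋ × 114 = 81 × 114 mm
C8: ⌊114/2⌋ × 81 = 57 × 81 mm
C9: ⌊81/2⌋ × 57 = 40 × 57 mm
C10: ⌊57/2⌋ × 40 = 28 × 40 mm

28 × 40 mm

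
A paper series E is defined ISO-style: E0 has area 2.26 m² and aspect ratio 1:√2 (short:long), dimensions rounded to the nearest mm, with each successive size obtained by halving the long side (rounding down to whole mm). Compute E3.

Let E0's short side be w mm. w · w√2 = 2.26 m² = 2,260,000 mm², so w ≈ 1264.1 mm and w√2 ≈ 1787.8 mm → E0 = 1264 × 1788 mm.
E1: ⌊1788/2⌋ × 1264 = 894 × 1264 mm
E2: ⌊1264/2⌋ × 894 = 632 × 894 mm
E3: ⌊894/2⌋ × 632 = 447 × 632 mm

447 × 632 mm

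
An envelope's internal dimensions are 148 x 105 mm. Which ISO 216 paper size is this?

Aspect ratio 148/105 ≈ 1.410 — close to the ISO √2 ≈ 1.414.
In the A-series (A0 area = 1 m²): A6 = 105 × 148 mm.

A6 (105 × 148 mm)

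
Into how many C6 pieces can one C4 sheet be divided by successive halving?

4

Each ISO step halves the sheet: 1 × C4 → 2 × C5 → 4 × C6
From C4 to C6 is 2 halving steps: 2^2 = 4.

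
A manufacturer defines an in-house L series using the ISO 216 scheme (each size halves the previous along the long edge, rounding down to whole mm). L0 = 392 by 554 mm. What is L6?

49 × 69 mm

L1 = 277 × 392 mm (from L0 by 1 halving).
L2: ⌊392/2⌋ × 277 = 196 × 277 mm
L3: ⌊277/2⌋ × 196 = 138 × 196 mm
L4: ⌊196/2⌋ × 138 = 98 × 138 mm
L5: ⌊138/2⌋ × 98 = 69 × 98 mm
L6: ⌊98/2⌋ × 69 = 49 × 69 mm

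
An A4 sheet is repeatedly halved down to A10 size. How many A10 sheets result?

Each ISO step halves the sheet: 1 × A4 → 2 × A5 → 4 × A6 → 8 × A7 → …
From A4 to A10 is 6 halving steps: 2^6 = 64.

64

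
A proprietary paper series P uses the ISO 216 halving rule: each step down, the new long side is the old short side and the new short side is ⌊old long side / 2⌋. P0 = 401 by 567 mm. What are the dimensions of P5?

70 × 100 mm

P1: ⌊567/2⌋ × 401 = 283 × 401 mm
P2: ⌊401/2⌋ × 283 = 200 × 283 mm
P3: ⌊283/2⌋ × 200 = 141 × 200 mm
P4: ⌊200/2⌋ × 141 = 100 × 141 mm
P5: ⌊141/2⌋ × 100 = 70 × 100 mm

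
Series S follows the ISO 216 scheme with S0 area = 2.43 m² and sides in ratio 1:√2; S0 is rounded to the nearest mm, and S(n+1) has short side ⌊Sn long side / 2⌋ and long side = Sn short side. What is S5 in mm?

Let S0's short side be w mm. w · w√2 = 2.43 m² = 2,430,000 mm², so w ≈ 1310.8 mm and w√2 ≈ 1853.8 mm → S0 = 1311 × 1854 mm.
S1: ⌊1854/2⌋ × 1311 = 927 × 1311 mm
S2: ⌊1311/2⌋ × 927 = 655 × 927 mm
S3: ⌊927/2⌋ × 655 = 463 × 655 mm
S4: ⌊655/2⌋ × 463 = 327 × 463 mm
S5: ⌊463/2⌋ × 327 = 231 × 327 mm

231 × 327 mm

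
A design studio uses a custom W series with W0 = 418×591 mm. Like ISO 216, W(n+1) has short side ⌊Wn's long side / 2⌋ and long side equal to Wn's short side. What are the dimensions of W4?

104 × 147 mm

W1: ⌊591/2⌋ × 418 = 295 × 418 mm
W2: ⌊418/2⌋ × 295 = 209 × 295 mm
W3: ⌊295/2⌋ × 209 = 147 × 209 mm
W4: ⌊209/2⌋ × 147 = 104 × 147 mm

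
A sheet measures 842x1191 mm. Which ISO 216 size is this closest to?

Aspect ratio 1191/842 ≈ 1.414 — close to the ISO √2 ≈ 1.414.
In the A-series (A0 area = 1 m²): A0 = 841 × 1189 mm.
Off by 3 mm total — nearest standard size.

A0 (841 × 1189 mm)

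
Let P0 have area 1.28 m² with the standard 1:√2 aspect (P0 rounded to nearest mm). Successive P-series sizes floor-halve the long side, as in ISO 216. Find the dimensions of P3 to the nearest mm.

Let P0's short side be w mm. w · w√2 = 1.28 m² = 1,280,000 mm², so w ≈ 951.4 mm and w√2 ≈ 1345.4 mm → P0 = 951 × 1345 mm.
P1: ⌊1345/2⌋ × 951 = 672 × 951 mm
P2: ⌊951/2⌋ × 672 = 475 × 672 mm
P3: ⌊672/2⌋ × 475 = 336 × 475 mm

336 × 475 mm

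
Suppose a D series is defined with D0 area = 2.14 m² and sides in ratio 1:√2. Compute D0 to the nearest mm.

1230 × 1740 mm

Let the short side be w mm. Then w · w√2 = 2.14 m² = 2,140,000 mm².
w² = 2,140,000/√2, so w ≈ 1230.1 mm; long side = w√2 ≈ 1739.7 mm.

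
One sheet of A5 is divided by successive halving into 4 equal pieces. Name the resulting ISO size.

A7

4 = 2^2, so 2 halving steps.
A5 → A6 → … → A7 after 2 steps.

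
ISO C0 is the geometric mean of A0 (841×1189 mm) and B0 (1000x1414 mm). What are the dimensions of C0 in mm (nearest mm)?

917 × 1297 mm

Short: √(841 · 1000) = √841000 ≈ 917.1 mm.
Long: √(1189 · 1414) = √1681246 ≈ 1296.6 mm.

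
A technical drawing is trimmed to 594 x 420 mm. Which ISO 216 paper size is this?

Aspect ratio 594/420 ≈ 1.414 — close to the ISO √2 ≈ 1.414.
In the A-series (A0 area = 1 m²): A2 = 420 × 594 mm.

A2 (420 × 594 mm)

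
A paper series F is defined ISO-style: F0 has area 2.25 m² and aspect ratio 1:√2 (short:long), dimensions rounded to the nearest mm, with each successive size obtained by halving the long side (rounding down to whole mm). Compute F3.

Let F0's short side be w mm. w · w√2 = 2.25 m² = 2,250,000 mm², so w ≈ 1261.3 mm and w√2 ≈ 1783.8 mm → F0 = 1261 × 1784 mm.
F1: ⌊1784/2⌋ × 1261 = 892 × 1261 mm
F2: ⌊1261/2⌋ × 892 = 630 × 892 mm
F3: ⌊892/2⌋ × 630 = 446 × 630 mm

446 × 630 mm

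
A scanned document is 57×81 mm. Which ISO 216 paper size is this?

C8 (57 × 81 mm)

Aspect ratio 81/57 ≈ 1.421 — close to the ISO √2 ≈ 1.414.
In the C-series (envelope sizes, between A and B): C8 = 57 × 81 mm.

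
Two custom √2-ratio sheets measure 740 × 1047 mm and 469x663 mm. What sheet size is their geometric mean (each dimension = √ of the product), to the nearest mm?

589 × 833 mm

Short side: √(740 · 469) = √347060 ≈ 589.1 → 589 mm
Long side: √(1047 · 663) = √694161 ≈ 833.2 → 833 mm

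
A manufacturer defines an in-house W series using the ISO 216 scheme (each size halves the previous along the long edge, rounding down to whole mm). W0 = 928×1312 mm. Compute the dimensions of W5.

W1: ⌊1312/2⌋ × 928 = 656 × 928 mm
W2: ⌊928/2⌋ × 656 = 464 × 656 mm
W3: ⌊656/2⌋ × 464 = 328 × 464 mm
W4: ⌊464/2⌋ × 328 = 232 × 328 mm
W5: ⌊328/2⌋ × 232 = 164 × 232 mm

164 × 232 mm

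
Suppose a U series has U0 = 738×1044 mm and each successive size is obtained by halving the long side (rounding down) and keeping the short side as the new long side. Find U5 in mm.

130 × 184 mm

U1: ⌊1044/2⌋ × 738 = 522 × 738 mm
U2: ⌊738/2⌋ × 522 = 369 × 522 mm
U3: ⌊522/2⌋ × 369 = 261 × 369 mm
U4: ⌊369/2⌋ × 261 = 184 × 261 mm
U5: ⌊261/2⌋ × 184 = 130 × 184 mm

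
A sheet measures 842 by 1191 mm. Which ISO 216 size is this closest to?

Aspect ratio 1191/842 ≈ 1.414 — close to the ISO √2 ≈ 1.414.
In the A-series (A0 area = 1 m²): A0 = 841 × 1189 mm.
Off by 3 mm total — nearest standard size.

A0 (841 × 1189 mm)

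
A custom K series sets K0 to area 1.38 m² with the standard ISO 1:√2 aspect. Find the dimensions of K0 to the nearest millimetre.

988 × 1397 mm

Let the short side be w mm. Then w · w√2 = 1.38 m² = 1,380,000 mm².
w² = 1,380,000/√2, so w ≈ 987.8 mm; long side = w√2 ≈ 1397.0 mm.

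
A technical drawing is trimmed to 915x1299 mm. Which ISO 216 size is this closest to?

C0 (917 × 1297 mm)

Aspect ratio 1299/915 ≈ 1.420 — close to the ISO √2 ≈ 1.414.
In the C-series (envelope sizes, between A and B): C0 = 917 × 1297 mm.
Off by 4 mm total — nearest standard size.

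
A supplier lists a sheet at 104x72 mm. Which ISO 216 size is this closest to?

A7 (74 × 105 mm)

Aspect ratio 104/72 ≈ 1.444 (ISO target is √2 ≈ 1.414).
In the A-series (A0 area = 1 m²): A7 = 74 × 105 mm.
Off by 3 mm total — nearest standard size.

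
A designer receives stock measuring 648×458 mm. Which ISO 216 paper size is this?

C2 (458 × 648 mm)

Aspect ratio 648/458 ≈ 1.415 — close to the ISO √2 ≈ 1.414.
In the C-series (envelope sizes, between A and B): C2 = 458 × 648 mm.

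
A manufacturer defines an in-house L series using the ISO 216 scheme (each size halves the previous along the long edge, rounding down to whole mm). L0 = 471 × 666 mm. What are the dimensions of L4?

117 × 166 mm

L1: ⌊666/2⌋ × 471 = 333 × 471 mm
L2: ⌊471/2⌋ × 333 = 235 × 333 mm
L3: ⌊333/2⌋ × 235 = 166 × 235 mm
L4: ⌊235/2⌋ × 166 = 117 × 166 mm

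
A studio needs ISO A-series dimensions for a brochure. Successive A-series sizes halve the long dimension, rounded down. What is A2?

A0 = 841 × 1189 mm (A0 has area 1 m², aspect 1:√2).
A1: ⌊1189/2⌋ × 841 = 594 × 841 mm
A2: ⌊841/2⌋ × 594 = 420 × 594 mm

420 × 594 mm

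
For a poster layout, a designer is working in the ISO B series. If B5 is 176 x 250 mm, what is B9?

B6: ⌊250/2⌋ × 176 = 125 × 176 mm
B7: ⌊176/2⌋ × 125 = 88 × 125 mm
B8: ⌊125/2⌋ × 88 = 62 × 88 mm
B9: ⌊88/2⌋ × 62 = 44 × 62 mm

44 × 62 mm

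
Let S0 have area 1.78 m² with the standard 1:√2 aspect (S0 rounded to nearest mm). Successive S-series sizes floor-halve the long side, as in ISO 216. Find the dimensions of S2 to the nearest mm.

Let S0's short side be w mm. w · w√2 = 1.78 m² = 1,780,000 mm², so w ≈ 1121.9 mm and w√2 ≈ 1586.6 mm → S0 = 1122 × 1587 mm.
S1: ⌊1587/2⌋ × 1122 = 793 × 1122 mm
S2: ⌊1122/2⌋ × 793 = 561 × 793 mm

561 × 793 mm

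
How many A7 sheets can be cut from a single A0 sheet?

128

Each ISO step halves the sheet: 1 × A0 → 2 × A1 → 4 × A2 → 8 × A3 → …
From A0 to A7 is 7 halving steps: 2^7 = 128.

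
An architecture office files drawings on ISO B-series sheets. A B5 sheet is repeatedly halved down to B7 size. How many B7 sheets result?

Each ISO step halves the sheet: 1 × B5 → 2 × B6 → 4 × B7
From B5 to B7 is 2 halving steps: 2^2 = 4.

4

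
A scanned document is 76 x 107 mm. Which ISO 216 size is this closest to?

Aspect ratio 107/76 ≈ 1.408 — close to the ISO √2 ≈ 1.414.
In the A-series (A0 area = 1 m²): A7 = 74 × 105 mm.
Off by 4 mm total — nearest standard size.

A7 (74 × 105 mm)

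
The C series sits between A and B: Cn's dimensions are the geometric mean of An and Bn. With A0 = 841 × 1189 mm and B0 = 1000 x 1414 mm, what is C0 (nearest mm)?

Short side: √(841 · 1000) = √841000 ≈ 917.1 → 917 mm
Long side: √(1189 · 1414) = √1681246 ≈ 1296.6 → 1297 mm

917 × 1297 mm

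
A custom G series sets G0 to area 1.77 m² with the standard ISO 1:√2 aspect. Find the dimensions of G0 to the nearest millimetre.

1119 × 1582 mm

Let the short side be w mm. Then w · w√2 = 1.77 m² = 1,770,000 mm².
w² = 1,770,000/√2, so w ≈ 1118.7 mm; long side = w√2 ≈ 1582.1 mm.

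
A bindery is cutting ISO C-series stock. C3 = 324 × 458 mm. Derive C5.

C4: ⌊458/2⌋ × 324 = 229 × 324 mm
C5: ⌊324/2⌋ × 229 = 162 × 229 mm

162 × 229 mm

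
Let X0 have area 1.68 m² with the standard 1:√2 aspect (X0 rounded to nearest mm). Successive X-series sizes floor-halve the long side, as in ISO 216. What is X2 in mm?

545 × 770 mm

Let X0's short side be w mm. w · w√2 = 1.68 m² = 1,680,000 mm², so w ≈ 1089.9 mm and w√2 ≈ 1541.4 mm → X0 = 1090 × 1541 mm.
X1: ⌊1541/2⌋ × 1090 = 770 × 1090 mm
X2: ⌊1090/2⌋ × 770 = 545 × 770 mm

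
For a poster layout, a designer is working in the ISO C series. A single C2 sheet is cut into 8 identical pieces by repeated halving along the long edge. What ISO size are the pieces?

8 = 2^3, so 3 halving steps.
C2 → C3 → … → C5 after 3 steps.

C5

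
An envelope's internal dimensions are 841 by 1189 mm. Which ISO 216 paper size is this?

A0 (841 × 1189 mm)

Aspect ratio 1189/841 ≈ 1.414 — close to the ISO √2 ≈ 1.414.
In the A-series (A0 area = 1 m²): A0 = 841 × 1189 mm.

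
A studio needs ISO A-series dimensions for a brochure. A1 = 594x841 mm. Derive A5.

A2: ⌊841/2⌋ × 594 = 420 × 594 mm
A3: ⌊594/2⌋ × 420 = 297 × 420 mm
A4: ⌊420/2⌋ × 297 = 210 × 297 mm
A5: ⌊297/2⌋ × 210 = 148 × 210 mm

148 × 210 mm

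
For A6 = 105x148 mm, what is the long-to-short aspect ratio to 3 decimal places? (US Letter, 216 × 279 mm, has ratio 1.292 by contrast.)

1.410

148 / 105 = 1.410
ISO 216 targets √2 ≈ 1.414; the -0.005 deviation is from mm rounding.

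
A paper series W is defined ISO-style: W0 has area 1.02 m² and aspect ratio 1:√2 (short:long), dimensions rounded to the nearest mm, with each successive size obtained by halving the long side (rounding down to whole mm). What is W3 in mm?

Let W0's short side be w mm. w · w√2 = 1.02 m² = 1,020,000 mm², so w ≈ 849.3 mm and w√2 ≈ 1201.0 mm → W0 = 849 × 1201 mm.
W1: ⌊1201/2⌋ × 849 = 600 × 849 mm
W2: ⌊849/2⌋ × 600 = 424 × 600 mm
W3: ⌊600/2⌋ × 424 = 300 × 424 mm

300 × 424 mm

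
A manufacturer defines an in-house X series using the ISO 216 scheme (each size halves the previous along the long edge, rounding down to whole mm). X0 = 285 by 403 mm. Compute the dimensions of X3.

100 × 142 mm

X1: ⌊403/2⌋ × 285 = 201 × 285 mm
X2: ⌊285/2⌋ × 201 = 142 × 201 mm
X3: ⌊201/2⌋ × 142 = 100 × 142 mm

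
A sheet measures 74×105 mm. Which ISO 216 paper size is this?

A7 (74 × 105 mm)

Aspect ratio 105/74 ≈ 1.419 — close to the ISO √2 ≈ 1.414.
In the A-series (A0 area = 1 m²): A7 = 74 × 105 mm.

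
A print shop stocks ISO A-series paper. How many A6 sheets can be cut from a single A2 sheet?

A2 = 420 × 594 mm; A6 = 105 × 148 mm.
Each halving step doubles the count; 4 steps from A2 to A6.
2^4 = 16.

16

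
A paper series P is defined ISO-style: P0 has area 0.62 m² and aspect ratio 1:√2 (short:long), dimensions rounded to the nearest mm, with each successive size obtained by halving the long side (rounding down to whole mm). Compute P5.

Let P0's short side be w mm. w · w√2 = 0.62 m² = 620,000 mm², so w ≈ 662.1 mm and w√2 ≈ 936.4 mm → P0 = 662 × 936 mm.
P1: ⌊936/2⌋ × 662 = 468 × 662 mm
P2: ⌊662/2⌋ × 468 = 331 × 468 mm
P3: ⌊468/2⌋ × 331 = 234 × 331 mm
P4: ⌊331/2⌋ × 234 = 165 × 234 mm
P5: ⌊234/2⌋ × 165 = 117 × 165 mm

117 × 165 mm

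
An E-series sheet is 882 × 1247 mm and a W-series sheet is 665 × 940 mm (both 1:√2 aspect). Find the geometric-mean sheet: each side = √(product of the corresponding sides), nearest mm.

766 × 1083 mm

Short side: √(882 · 665) = √586530 ≈ 765.9 → 766 mm
Long side: √(1247 · 940) = √1172180 ≈ 1082.7 → 1083 mm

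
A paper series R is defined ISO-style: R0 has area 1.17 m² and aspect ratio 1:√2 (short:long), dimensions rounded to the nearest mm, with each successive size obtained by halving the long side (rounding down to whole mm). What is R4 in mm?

227 × 321 mm

Let R0's short side be w mm. w · w√2 = 1.17 m² = 1,170,000 mm², so w ≈ 909.6 mm and w√2 ≈ 1286.3 mm → R0 = 910 × 1286 mm.
R1: ⌊1286/2⌋ × 910 = 643 × 910 mm
R2: ⌊910/2⌋ × 643 = 455 × 643 mm
R3: ⌊643/2⌋ × 455 = 321 × 455 mm
R4: ⌊455/2⌋ × 321 = 227 × 321 mm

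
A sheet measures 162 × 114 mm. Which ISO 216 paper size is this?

Aspect ratio 162/114 ≈ 1.421 — close to the ISO √2 ≈ 1.414.
In the C-series (envelope sizes, between A and B): C6 = 114 × 162 mm.

C6 (114 × 162 mm)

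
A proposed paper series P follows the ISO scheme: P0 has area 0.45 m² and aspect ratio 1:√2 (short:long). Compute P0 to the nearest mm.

Let the short side be w mm. Then w · w√2 = 0.45 m² = 450,000 mm².
w² = 450,000/√2, so w ≈ 564.1 mm; long side = w√2 ≈ 797.7 mm.

564 × 798 mm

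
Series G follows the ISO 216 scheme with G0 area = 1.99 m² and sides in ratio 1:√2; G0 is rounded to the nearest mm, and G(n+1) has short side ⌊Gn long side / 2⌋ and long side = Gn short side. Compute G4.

296 × 419 mm

Let G0's short side be w mm. w · w√2 = 1.99 m² = 1,990,000 mm², so w ≈ 1186.2 mm and w√2 ≈ 1677.6 mm → G0 = 1186 × 1678 mm.
G1: ⌊1678/2⌋ × 1186 = 839 × 1186 mm
G2: ⌊1186/2⌋ × 839 = 593 × 839 mm
G3: ⌊839/2⌋ × 593 = 419 × 593 mm
G4: ⌊593/2⌋ × 419 = 296 × 419 mm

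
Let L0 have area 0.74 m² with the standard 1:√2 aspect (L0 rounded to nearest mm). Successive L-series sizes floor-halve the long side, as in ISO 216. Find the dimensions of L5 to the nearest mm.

Let L0's short side be w mm. w · w√2 = 0.74 m² = 740,000 mm², so w ≈ 723.4 mm and w√2 ≈ 1023.0 mm → L0 = 723 × 1023 mm.
L1: ⌊1023/2⌋ × 723 = 511 × 723 mm
L2: ⌊723/2⌋ × 511 = 361 × 511 mm
L3: ⌊511/2⌋ × 361 = 255 × 361 mm
L4: ⌊361/2⌋ × 255 = 180 × 255 mm
L5: ⌊255/2⌋ × 180 = 127 × 180 mm

127 × 180 mm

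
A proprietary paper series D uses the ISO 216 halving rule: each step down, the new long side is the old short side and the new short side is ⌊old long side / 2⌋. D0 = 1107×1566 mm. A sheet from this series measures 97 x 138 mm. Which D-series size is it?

D7

D0: 1107 × 1566 mm
D1: 783 × 1107 mm
D2: 553 × 783 mm
D3: 391 × 553 mm
D4: 276 × 391 mm
D5: 195 × 276 mm
D6: 138 × 195 mm
D7: 97 × 138 mm
D8: 69 × 97 mm
→ matches D7.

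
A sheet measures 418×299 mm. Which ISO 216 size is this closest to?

Aspect ratio 418/299 ≈ 1.398 (ISO target is √2 ≈ 1.414).
In the A-series (A0 area = 1 m²): A3 = 297 × 420 mm.
Off by 4 mm total — nearest standard size.

A3 (297 × 420 mm)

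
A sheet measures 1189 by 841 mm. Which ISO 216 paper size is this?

A0 (841 × 1189 mm)

Aspect ratio 1189/841 ≈ 1.414 — close to the ISO √2 ≈ 1.414.
In the A-series (A0 area = 1 m²): A0 = 841 × 1189 mm.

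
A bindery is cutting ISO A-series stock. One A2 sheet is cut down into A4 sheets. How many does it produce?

4

Each ISO step halves the sheet: 1 × A2 → 2 × A3 → 4 × A4
From A2 to A4 is 2 halving steps: 2^2 = 4.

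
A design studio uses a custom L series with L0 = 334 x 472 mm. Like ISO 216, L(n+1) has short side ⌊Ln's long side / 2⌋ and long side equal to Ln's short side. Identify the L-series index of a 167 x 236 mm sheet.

L2

L0: 334 × 472 mm
L1: 236 × 334 mm
L2: 167 × 236 mm
L3: 118 × 167 mm
→ matches L2.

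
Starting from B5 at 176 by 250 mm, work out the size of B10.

B6: ⌊250/2⌋ × 176 = 125 × 176 mm
B7: ⌊176/2⌋ × 125 = 88 × 125 mm
B8: ⌊125/2⌋ × 88 = 62 × 88 mm
B9: ⌊88/2⌋ × 62 = 44 × 62 mm
B10: ⌊62/2⌋ × 44 = 31 × 44 mm

31 × 44 mm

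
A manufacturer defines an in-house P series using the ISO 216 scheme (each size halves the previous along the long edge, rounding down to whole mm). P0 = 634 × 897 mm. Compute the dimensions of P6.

79 × 112 mm

P1 = 448 × 634 mm (from P0 by 1 halving).
P2: ⌊634/2⌋ × 448 = 317 × 448 mm
P3: ⌊448/2⌋ × 317 = 224 × 317 mm
P4: ⌊317/2⌋ × 224 = 158 × 224 mm
P5: ⌊224/2⌋ × 158 = 112 × 158 mm
P6: ⌊158/2⌋ × 112 = 79 × 112 mm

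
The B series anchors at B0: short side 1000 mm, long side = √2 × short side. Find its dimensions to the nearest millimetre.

1000 × 1414 mm

Short side = 1000 mm; long side = 1000√2 ≈ 1414.2 mm.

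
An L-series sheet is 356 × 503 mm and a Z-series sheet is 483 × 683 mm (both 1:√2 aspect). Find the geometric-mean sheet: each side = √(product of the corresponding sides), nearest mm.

415 × 586 mm

Short side: √(356 · 483) = √171948 ≈ 414.7 → 415 mm
Long side: √(503 · 683) = √343549 ≈ 586.1 → 586 mm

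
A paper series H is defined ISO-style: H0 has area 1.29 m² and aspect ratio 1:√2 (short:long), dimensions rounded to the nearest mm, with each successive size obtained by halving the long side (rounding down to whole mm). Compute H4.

Let H0's short side be w mm. w · w√2 = 1.29 m² = 1,290,000 mm², so w ≈ 955.1 mm and w√2 ≈ 1350.7 mm → H0 = 955 × 1351 mm.
H1: ⌊1351/2⌋ × 955 = 675 × 955 mm
H2: ⌊955/2⌋ × 675 = 477 × 675 mm
H3: ⌊675/2⌋ × 477 = 337 × 477 mm
H4: ⌊477/2⌋ × 337 = 238 × 337 mm

238 × 337 mm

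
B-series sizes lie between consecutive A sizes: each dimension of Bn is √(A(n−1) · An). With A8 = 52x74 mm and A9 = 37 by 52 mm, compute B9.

Short side: √(52 · 37) = √1924 ≈ 43.9 → 44 mm
Long side: √(74 · 52) = √3848 ≈ 62.0 → 62 mm

44 × 62 mm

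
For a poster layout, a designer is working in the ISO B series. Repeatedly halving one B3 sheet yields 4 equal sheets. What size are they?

4 = 2^2, so 2 halving steps.
B3 → B4 → … → B5 after 2 steps.

B5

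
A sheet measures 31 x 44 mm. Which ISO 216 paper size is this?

Aspect ratio 44/31 ≈ 1.419 — close to the ISO √2 ≈ 1.414.
In the B-series (B0 = 1000 × 1414 mm): B10 = 31 × 44 mm.

B10 (31 × 44 mm)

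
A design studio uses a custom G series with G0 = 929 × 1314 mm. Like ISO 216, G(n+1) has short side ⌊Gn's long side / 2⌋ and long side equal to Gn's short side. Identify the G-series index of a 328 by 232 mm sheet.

G4

G0: 929 × 1314 mm
G1: 657 × 929 mm
G2: 464 × 657 mm
G3: 328 × 464 mm
G4: 232 × 328 mm
G5: 164 × 232 mm
→ matches G4.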